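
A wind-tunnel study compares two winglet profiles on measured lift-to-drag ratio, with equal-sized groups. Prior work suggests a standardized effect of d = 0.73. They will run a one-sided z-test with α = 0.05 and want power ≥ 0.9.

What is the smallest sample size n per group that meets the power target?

n = 33 per group

Set Φ(δ − 1.645) = 0.9; then δ − 1.645 = Φ⁻¹(0.9) = 1.282, giving δ = 2.926.
δ = d·√(n/2) ⇒ n = 2(δ/d)² = 2 × (2.926 / 0.73)² = 32.14.
Rounding up, n = 33 per group.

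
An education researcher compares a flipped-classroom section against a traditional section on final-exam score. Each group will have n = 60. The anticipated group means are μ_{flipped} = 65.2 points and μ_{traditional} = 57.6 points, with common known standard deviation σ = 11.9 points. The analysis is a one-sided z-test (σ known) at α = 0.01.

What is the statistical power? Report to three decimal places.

Power ≈ 0.879

Standardized effect: d = |μ_{flipped} − μ_{traditional}| / σ = |65.2 − 57.6| / 11.9 = 0.6387
Noncentrality parameter: δ = d·√(n/2) = 0.6387 × √(60/2) = 3.4981
One-sided α = 0.01 → critical value z_{0.01} = 2.326.
Power = Φ(δ − 2.326) = Φ(1.172) = 0.8793.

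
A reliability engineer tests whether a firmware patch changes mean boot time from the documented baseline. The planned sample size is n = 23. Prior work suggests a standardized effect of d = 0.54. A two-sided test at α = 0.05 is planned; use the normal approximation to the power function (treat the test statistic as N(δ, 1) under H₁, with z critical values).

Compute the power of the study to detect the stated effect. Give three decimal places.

Power ≈ 0.736

Noncentrality parameter: δ = d·√n = 0.54 × √23 = 2.5897
Two-sided α = 0.05 → critical value z_{0.025} = 1.960.
Power = Φ(δ − 1.960) + Φ(−δ − 1.960) = Φ(0.630) + Φ(-4.550) = 0.7356 + 0.0000 = 0.7356.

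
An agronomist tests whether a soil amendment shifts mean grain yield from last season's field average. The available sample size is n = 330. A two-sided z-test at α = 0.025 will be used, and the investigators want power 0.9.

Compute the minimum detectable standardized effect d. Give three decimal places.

d ≈ 0.194

Need Φ(δ − 2.241) = 0.9, so δ = 2.241 + 1.282 = 3.523.
(The second rejection-region term Φ(−δ − z_{α/2}) is negligible and dropped.)
δ = d·√n ⇒ d = δ/√n = 3.523/√330 = 0.1939.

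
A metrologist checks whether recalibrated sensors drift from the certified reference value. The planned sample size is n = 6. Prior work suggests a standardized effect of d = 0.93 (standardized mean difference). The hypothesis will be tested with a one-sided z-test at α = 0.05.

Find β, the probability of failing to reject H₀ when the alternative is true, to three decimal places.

Noncentrality parameter: δ = d·√n = 0.93 × √6 = 2.2780
Critical value for a one-sided test at α = 0.05: z_α = 1.645.
Power = P(Z > 1.645 − δ) = Φ(0.633) = 0.7367.
Type II error: β = 1 − power = 1 − 0.7367 = 0.2633.

β ≈ 0.263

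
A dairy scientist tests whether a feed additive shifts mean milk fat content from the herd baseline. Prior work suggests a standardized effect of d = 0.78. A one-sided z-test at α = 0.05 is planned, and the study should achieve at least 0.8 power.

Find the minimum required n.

n = 11

For power 0.8 need Φ(δ − z_{0.05}) = 0.8, so δ = z_{0.05} + z_{0.20} = 1.645 + 0.842 = 2.486.
δ = d·√n ⇒ n = (δ/d)² = (2.486 / 0.78)² = 10.16.
Round up to the next whole unit.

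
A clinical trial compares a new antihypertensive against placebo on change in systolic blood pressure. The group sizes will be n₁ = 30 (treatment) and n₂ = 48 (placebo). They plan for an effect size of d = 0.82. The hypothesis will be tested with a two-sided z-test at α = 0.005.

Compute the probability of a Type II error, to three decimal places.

Noncentrality parameter: δ = d / √(1/n₁ + 1/n₂) = 0.82 / √(1/30 + 1/48) = 3.5233
Two-sided α = 0.005 → critical value z_{0.0025} = 2.807.
Power = Φ(δ − 2.807) + Φ(−δ − 2.807) = Φ(0.716) + Φ(-6.330) = 0.7631 + 0.0000 = 0.7631.
Type II error: β = 1 − power = 1 − 0.7631 = 0.2369.

β ≈ 0.237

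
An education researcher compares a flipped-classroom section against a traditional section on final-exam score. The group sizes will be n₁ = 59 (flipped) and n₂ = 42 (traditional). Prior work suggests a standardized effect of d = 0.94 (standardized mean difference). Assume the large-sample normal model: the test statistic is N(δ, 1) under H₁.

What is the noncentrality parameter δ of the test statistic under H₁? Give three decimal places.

The noncentrality parameter scales effect size by the design's sample-size factor: δ = d / √(1/n₁ + 1/n₂) = 0.94 / √(1/59 + 1/42) = 4.6561

δ ≈ 4.656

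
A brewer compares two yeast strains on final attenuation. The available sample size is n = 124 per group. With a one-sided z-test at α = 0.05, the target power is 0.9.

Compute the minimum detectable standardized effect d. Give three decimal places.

d ≈ 0.372

Need Φ(δ − 1.645) = 0.9, so δ = 1.645 + 1.282 = 2.926.
δ = d·√(n/2) ⇒ d = δ/√(n/2) = 2.926/√(124/2) = 0.3717.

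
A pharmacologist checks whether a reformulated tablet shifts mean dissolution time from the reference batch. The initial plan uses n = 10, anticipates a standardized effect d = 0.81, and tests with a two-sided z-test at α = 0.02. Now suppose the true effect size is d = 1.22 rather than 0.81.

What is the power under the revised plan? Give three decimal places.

With d = 1.22: δ = d·√n = 1.22 × √10 = 3.8580. Critical value z_{0.01} = 2.326.
Revised power = Φ(δ − 2.326) + Φ(−δ − 2.326) = Φ(1.532) + Φ(-6.184) = 0.9372 + 0.0000 = 0.9372.

Power ≈ 0.937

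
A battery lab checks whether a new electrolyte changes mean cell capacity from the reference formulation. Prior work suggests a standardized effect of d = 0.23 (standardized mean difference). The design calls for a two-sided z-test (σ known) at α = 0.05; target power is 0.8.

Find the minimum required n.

n = 149

Set Φ(δ − 1.960) = 0.8; then δ − 1.960 = Φ⁻¹(0.8) = 0.842, giving δ = 2.802.
(The Φ(−δ − z_{α/2}) term is vanishingly small for δ > 0 and is dropped in the standard sample-size formula.)
δ = d·√n ⇒ n = (δ/d)² = (2.802 / 0.23)² = 148.37.
Rounding up, n = 149.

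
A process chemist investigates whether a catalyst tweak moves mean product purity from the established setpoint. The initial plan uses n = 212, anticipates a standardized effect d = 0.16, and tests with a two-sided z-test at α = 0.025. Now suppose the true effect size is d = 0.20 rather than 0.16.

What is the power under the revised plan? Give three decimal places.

With d = 0.20: δ = d·√n = 0.20 × √212 = 2.9120. Critical value z_{0.0125} = 2.241.
Revised power = Φ(δ − 2.241) + Φ(−δ − 2.241) = Φ(0.671) + Φ(-5.153) = 0.7488 + 0.0000 = 0.7488.

Power ≈ 0.749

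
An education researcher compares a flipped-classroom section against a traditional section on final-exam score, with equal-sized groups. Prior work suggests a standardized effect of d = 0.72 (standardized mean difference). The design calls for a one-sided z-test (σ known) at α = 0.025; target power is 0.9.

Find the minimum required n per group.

n = 41 per group

For power 0.9 need Φ(δ − z_{0.025}) = 0.9, so δ = z_{0.025} + z_{0.10} = 1.960 + 1.282 = 3.242.
δ = d·√(n/2) ⇒ n = 2(δ/d)² = 2 × (3.242 / 0.72)² = 40.54.
Round up to the next whole unit.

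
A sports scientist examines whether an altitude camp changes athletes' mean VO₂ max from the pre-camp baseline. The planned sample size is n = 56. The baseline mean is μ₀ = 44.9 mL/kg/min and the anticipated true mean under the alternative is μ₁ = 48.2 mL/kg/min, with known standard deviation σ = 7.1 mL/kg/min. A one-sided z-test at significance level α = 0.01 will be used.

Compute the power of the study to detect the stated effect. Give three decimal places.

Standardized effect: d = |μ₁ − μ₀| / σ = |48.2 − 44.9| / 7.1 = 0.4648
Noncentrality parameter: δ = d·√n = 0.4648 × √56 = 3.4782
Critical value for a one-sided test at α = 0.01: z_α = 2.326.
Power = Φ(δ − 2.326) = Φ(1.152) = 0.8753.

Power ≈ 0.875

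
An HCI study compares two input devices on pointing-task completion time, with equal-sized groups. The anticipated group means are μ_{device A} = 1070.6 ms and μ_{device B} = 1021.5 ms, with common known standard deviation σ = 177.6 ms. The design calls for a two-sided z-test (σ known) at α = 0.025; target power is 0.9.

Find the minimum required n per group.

Standardized effect: d = |μ_{device A} − μ_{device B}| / σ = |1070.6 − 1021.5| / 177.6 = 0.2765
Set Φ(δ − 2.241) = 0.9; then δ − 2.241 = Φ⁻¹(0.9) = 1.282, giving δ = 3.523.
(The Φ(−δ − z_{α/2}) term is vanishingly small for δ > 0 and is dropped in the standard sample-size formula.)
δ = d·√(n/2) ⇒ n = 2(δ/d)² = 2 × (3.523 / 0.2765)² = 324.76.
Round up to the next whole unit.

n = 325 per group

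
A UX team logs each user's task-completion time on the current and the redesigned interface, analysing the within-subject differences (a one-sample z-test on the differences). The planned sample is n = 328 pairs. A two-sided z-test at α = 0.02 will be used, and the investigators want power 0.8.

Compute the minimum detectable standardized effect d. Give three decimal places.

d ≈ 0.175

Need Φ(δ − 2.326) = 0.8, so δ = 2.326 + 0.842 = 3.168.
(Lower-tail contribution to power is negligible for δ > 0.)
δ = d·√n ⇒ d = δ/√n = 3.168/√328 = 0.1749.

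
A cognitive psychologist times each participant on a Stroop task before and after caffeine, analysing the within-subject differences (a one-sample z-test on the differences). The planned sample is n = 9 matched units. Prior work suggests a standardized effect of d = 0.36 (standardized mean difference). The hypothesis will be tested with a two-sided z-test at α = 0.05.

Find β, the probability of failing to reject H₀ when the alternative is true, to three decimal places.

Noncentrality parameter: δ = d·√n = 0.36 × √9 = 1.0800
Critical value for a two-sided test at α = 0.05: z_{α/2} = 1.960.
Power = Φ(δ − 1.960) + Φ(−δ − 1.960) = Φ(-0.880) + Φ(-3.040) = 0.1894 + 0.0012 = 0.1906.
Type II error: β = 1 − power = 1 − 0.1906 = 0.8094.

β ≈ 0.809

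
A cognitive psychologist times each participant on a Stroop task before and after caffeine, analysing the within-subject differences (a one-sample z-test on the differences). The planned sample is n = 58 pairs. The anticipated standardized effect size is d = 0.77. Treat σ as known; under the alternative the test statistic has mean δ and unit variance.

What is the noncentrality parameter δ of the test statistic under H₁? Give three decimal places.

δ ≈ 5.864

The noncentrality parameter scales effect size by the design's sample-size factor: δ = d·√n = 0.77 × √58 = 5.8641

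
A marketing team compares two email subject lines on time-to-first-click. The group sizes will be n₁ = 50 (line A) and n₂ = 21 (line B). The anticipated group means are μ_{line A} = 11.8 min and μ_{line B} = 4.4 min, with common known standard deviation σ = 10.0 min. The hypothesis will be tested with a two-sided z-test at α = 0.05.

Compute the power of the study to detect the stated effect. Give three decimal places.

Standardized effect: d = |μ_{line A} − μ_{line B}| / σ = |11.8 − 4.4| / 10.0 = 0.7400
Noncentrality parameter: δ = d / √(1/n₁ + 1/n₂) = 0.7400 / √(1/50 + 1/21) = 2.8458
Critical value for a two-sided test at α = 0.05: z_{α/2} = 1.960.
Power = Φ(δ − 1.960) + Φ(−δ − 1.960) = Φ(0.886) + Φ(-4.806) = 0.8121 + 0.0000 = 0.8121.

Power ≈ 0.812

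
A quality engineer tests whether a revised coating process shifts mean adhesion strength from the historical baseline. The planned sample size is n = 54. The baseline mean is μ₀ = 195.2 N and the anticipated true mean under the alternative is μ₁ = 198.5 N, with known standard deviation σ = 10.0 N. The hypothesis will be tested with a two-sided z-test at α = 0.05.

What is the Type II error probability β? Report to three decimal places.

β ≈ 0.321

Standardized effect: d = |μ₁ − μ₀| / σ = |198.5 − 195.2| / 10.0 = 0.3300
Noncentrality parameter: δ = d·√n = 0.3300 × √54 = 2.4250
Two-sided α = 0.05 → critical value z_{0.025} = 1.960.
Power = Φ(δ − 1.960) + Φ(−δ − 1.960) = Φ(0.465) + Φ(-4.385) = 0.6790 + 0.0000 = 0.6791.
Type II error: β = 1 − power = 1 − 0.6791 = 0.3209.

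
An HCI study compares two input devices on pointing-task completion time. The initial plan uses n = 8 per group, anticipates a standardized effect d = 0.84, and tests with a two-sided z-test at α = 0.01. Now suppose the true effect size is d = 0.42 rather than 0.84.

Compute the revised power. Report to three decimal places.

With d = 0.42: δ = d·√(n/2) = 0.42 × √(8/2) = 0.8400. Critical value z_{0.005} = 2.576.
Revised power = Φ(δ − 2.576) + Φ(−δ − 2.576) = Φ(-1.736) + Φ(-3.416) = 0.0413 + 0.0003 = 0.0416.

Power ≈ 0.042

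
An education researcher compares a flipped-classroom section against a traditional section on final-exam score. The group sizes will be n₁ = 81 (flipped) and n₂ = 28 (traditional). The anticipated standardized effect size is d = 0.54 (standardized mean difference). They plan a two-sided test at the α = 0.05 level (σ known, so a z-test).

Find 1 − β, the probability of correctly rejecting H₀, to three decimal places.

Noncentrality parameter: δ = d / √(1/n₁ + 1/n₂) = 0.54 / √(1/81 + 1/28) = 2.4632
Two-sided α = 0.05 → critical value z_{0.025} = 1.960.
Power = Φ(δ − 1.960) + Φ(−δ − 1.960) = Φ(0.503) + Φ(-4.423) = 0.6926 + 0.0000 = 0.6926.

Power ≈ 0.693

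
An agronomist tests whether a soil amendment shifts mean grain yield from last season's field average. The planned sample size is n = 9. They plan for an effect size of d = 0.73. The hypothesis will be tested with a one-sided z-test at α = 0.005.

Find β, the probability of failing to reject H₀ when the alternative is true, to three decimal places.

Noncentrality parameter: δ = d·√n = 0.73 × √9 = 2.1900
One-sided α = 0.005 → critical value z_{0.005} = 2.576.
Power = P(Z > 2.576 − δ) = Φ(-0.386) = 0.3498.
Type II error: β = 1 − power = 1 − 0.3498 = 0.6502.

β ≈ 0.650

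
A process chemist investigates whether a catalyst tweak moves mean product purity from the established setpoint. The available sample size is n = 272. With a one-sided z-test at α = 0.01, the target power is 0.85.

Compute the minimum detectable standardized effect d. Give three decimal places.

Need Φ(δ − 2.326) = 0.85, so δ = 2.326 + 1.036 = 3.363.
δ = d·√n ⇒ d = δ/√n = 3.363/√272 = 0.2039.

d ≈ 0.204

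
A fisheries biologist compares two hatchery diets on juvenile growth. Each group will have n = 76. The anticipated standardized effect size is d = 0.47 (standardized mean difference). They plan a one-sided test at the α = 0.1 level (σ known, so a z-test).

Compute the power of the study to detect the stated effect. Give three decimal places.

Power ≈ 0.947

Noncentrality parameter: δ = d·√(n/2) = 0.47 × √(76/2) = 2.8973
Critical value for a one-sided test at α = 0.1: z_α = 1.282.
Power = Φ(δ − 1.282) = Φ(1.616) = 0.9469.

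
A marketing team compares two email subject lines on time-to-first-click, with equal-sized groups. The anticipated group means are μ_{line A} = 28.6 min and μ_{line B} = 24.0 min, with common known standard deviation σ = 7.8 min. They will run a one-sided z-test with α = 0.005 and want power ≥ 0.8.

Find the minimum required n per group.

n = 68 per group

Standardized effect: d = |μ_{line A} − μ_{line B}| / σ = |28.6 − 24.0| / 7.8 = 0.5897
Set Φ(δ − 2.576) = 0.8; then δ − 2.576 = Φ⁻¹(0.8) = 0.842, giving δ = 3.417.
δ = d·√(n/2) ⇒ n = 2(δ/d)² = 2 × (3.417 / 0.5897)² = 67.16.
Round up to the next whole unit.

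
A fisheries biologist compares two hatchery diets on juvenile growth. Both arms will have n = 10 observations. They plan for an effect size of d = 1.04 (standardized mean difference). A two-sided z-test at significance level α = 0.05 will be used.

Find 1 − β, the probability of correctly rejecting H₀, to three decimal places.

Power ≈ 0.643

Noncentrality parameter: δ = d·√(n/2) = 1.04 × √(10/2) = 2.3255
Two-sided α = 0.05 → critical value z_{0.025} = 1.960.
Power = Φ(δ − 1.960) + Φ(−δ − 1.960) = Φ(0.366) + Φ(-4.285) = 0.6426 + 0.0000 = 0.6427.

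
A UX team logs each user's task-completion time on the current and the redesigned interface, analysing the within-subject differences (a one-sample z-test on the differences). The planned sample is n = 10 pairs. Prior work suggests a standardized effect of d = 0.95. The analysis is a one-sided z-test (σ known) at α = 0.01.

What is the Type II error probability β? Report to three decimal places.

Noncentrality parameter: δ = d·√n = 0.95 × √10 = 3.0042
Critical value for a one-sided test at α = 0.01: z_α = 2.326.
Power = Φ(δ − 2.326) = Φ(0.678) = 0.7511.
Type II error: β = 1 − power = 1 − 0.7511 = 0.2489.

β ≈ 0.249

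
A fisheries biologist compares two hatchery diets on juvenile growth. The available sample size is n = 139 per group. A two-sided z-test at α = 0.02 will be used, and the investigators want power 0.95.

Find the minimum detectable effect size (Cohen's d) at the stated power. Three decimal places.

Required noncentrality: δ = z_{0.01} + z_{0.05} = 2.326 + 1.645 = 3.971.
(The second rejection-region term Φ(−δ − z_{α/2}) is negligible and dropped.)
δ = d·√(n/2) ⇒ d = δ/√(n/2) = 3.971/√(139/2) = 0.4764.

d ≈ 0.476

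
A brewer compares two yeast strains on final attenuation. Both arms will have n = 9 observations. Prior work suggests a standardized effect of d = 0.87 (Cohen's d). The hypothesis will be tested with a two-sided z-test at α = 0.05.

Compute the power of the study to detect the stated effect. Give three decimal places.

Power ≈ 0.455

Noncentrality parameter: δ = d·√(n/2) = 0.87 × √(9/2) = 1.8455
Critical value for a two-sided test at α = 0.05: z_{α/2} = 1.960.
Power = Φ(δ − 1.960) + Φ(−δ − 1.960) = Φ(-0.114) + Φ(-3.806) = 0.4545 + 0.0001 = 0.4545.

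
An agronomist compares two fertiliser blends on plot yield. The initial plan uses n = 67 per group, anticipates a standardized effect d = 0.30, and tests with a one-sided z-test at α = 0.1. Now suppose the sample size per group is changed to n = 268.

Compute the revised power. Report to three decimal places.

Power ≈ 0.986

With n = 268 per group: δ = d·√(n/2) = 0.30 × √(268/2) = 3.4728. Critical value z_{0.1} = 1.282.
Revised power = Φ(δ − 1.282) = Φ(2.191) = 0.9858.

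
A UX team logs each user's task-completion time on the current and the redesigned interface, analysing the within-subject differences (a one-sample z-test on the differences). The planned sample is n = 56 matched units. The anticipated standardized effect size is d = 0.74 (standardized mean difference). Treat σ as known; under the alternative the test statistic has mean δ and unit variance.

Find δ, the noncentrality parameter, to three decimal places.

The noncentrality parameter scales effect size by the design's sample-size factor: δ = d·√n = 0.74 × √56 = 5.5377

δ ≈ 5.538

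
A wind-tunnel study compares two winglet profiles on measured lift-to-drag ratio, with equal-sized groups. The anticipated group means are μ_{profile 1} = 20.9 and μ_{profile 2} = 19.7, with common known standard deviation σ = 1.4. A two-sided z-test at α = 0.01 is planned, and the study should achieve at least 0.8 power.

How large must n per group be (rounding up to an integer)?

Standardized effect: d = |μ_{profile 1} − μ_{profile 2}| / σ = |20.9 − 19.7| / 1.4 = 0.8571
For power 0.8 need Φ(δ − z_{0.005}) = 0.8, so δ = z_{0.005} + z_{0.20} = 2.576 + 0.842 = 3.417.
(Ignoring the negligible lower-tail rejection probability gives the usual closed-form inversion.)
δ = d·√(n/2) ⇒ n = 2(δ/d)² = 2 × (3.417 / 0.8571)² = 31.79.
Round up to the next whole unit.

n = 32 per group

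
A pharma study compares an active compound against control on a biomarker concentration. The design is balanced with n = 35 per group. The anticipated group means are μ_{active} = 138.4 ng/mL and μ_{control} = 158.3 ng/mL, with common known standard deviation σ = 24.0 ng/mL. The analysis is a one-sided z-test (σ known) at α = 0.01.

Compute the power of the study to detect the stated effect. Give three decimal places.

Power ≈ 0.873

Standardized effect: d = |μ_{active} − μ_{control}| / σ = |138.4 − 158.3| / 24.0 = 0.8292
Noncentrality parameter: λ = d·√(n/2) = 0.8292 × √(35/2) = 3.4687
Critical value for a one-sided test at α = 0.01: z_α = 2.326.
Power = Φ(λ − 2.326) = Φ(1.142) = 0.8733.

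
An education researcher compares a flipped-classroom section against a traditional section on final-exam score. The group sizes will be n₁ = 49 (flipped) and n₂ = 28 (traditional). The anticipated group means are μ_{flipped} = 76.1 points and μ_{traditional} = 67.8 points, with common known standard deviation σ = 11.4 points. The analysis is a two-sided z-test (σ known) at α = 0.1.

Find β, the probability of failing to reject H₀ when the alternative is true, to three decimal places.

Standardized effect: d = |μ_{flipped} − μ_{traditional}| / σ = |76.1 − 67.8| / 11.4 = 0.7281
Noncentrality parameter: δ = d / √(1/n₁ + 1/n₂) = 0.7281 / √(1/49 + 1/28) = 3.0733
Critical value for a two-sided test at α = 0.1: z_{α/2} = 1.645.
Power = Φ(δ − 1.645) + Φ(−δ − 1.645) = Φ(1.428) + Φ(-4.718) = 0.9234 + 0.0000 = 0.9234.
Type II error: β = 1 − power = 1 − 0.9234 = 0.0766.

β ≈ 0.077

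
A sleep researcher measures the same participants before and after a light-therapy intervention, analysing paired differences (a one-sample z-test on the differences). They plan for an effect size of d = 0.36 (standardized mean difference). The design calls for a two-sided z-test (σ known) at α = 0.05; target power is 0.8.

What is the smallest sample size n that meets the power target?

n = 61

Set Φ(δ − 1.960) = 0.8; then δ − 1.960 = Φ⁻¹(0.8) = 0.842, giving δ = 2.802.
(For δ > 0 the lower-tail rejection region contributes negligibly to power, so the one-term inversion is standard.)
δ = d·√n ⇒ n = (δ/d)² = (2.802 / 0.36)² = 60.56.
Round up to the next whole unit.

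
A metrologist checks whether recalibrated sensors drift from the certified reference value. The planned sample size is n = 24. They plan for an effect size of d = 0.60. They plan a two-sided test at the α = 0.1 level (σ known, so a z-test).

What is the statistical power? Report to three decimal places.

Power ≈ 0.902

Noncentrality parameter: δ = d·√n = 0.60 × √24 = 2.9394
Two-sided α = 0.1 → critical value z_{0.05} = 1.645.
Power = Φ(δ − 1.645) + Φ(−δ − 1.645) = Φ(1.295) + Φ(-4.584) = 0.9023 + 0.0000 = 0.9023.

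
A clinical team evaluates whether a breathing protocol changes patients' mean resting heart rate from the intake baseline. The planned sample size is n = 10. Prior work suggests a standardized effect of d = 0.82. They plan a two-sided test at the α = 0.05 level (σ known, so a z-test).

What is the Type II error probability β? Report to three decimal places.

β ≈ 0.263

Noncentrality parameter: λ = d·√n = 0.82 × √10 = 2.5931
Critical value for a two-sided test at α = 0.05: z_{α/2} = 1.960.
Power = Φ(λ − 1.960) + Φ(−λ − 1.960) = Φ(0.633) + Φ(-4.553) = 0.7367 + 0.0000 = 0.7367.
Type II error: β = 1 − power = 1 − 0.7367 = 0.2633.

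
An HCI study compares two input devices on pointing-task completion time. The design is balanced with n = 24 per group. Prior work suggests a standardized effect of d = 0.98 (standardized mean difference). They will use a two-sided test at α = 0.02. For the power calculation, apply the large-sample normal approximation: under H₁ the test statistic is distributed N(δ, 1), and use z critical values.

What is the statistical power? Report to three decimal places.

Noncentrality parameter: δ = d·√(n/2) = 0.98 × √(24/2) = 3.3948
Two-sided α = 0.02 → critical value z_{0.01} = 2.326.
Power = Φ(δ − 2.326) + Φ(−δ − 2.326) = Φ(1.068) + Φ(-5.721) = 0.8573 + 0.0000 = 0.8573.

Power ≈ 0.857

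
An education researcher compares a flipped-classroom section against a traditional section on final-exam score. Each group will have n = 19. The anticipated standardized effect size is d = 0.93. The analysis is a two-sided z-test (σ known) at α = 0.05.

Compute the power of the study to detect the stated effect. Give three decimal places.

Power ≈ 0.818

Noncentrality parameter: δ = d·√(n/2) = 0.93 × √(19/2) = 2.8665
Critical value for a two-sided test at α = 0.05: z_{α/2} = 1.960.
Power = Φ(δ − 1.960) + Φ(−δ − 1.960) = Φ(0.906) + Φ(-4.826) = 0.8177 + 0.0000 = 0.8177.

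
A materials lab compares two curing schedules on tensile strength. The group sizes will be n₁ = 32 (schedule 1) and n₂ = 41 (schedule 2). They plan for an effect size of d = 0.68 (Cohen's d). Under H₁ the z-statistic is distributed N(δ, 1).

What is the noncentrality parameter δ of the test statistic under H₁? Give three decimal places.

δ = d / √(1/n₁ + 1/n₂) = 0.68 / √(1/32 + 1/41) = 2.8828

δ ≈ 2.883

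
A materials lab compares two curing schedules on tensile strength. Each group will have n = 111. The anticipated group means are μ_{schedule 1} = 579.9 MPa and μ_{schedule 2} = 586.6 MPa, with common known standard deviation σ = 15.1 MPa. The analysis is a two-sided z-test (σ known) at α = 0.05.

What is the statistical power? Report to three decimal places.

Power ≈ 0.911

Standardized effect: d = |μ_{schedule 1} − μ_{schedule 2}| / σ = |579.9 − 586.6| / 15.1 = 0.4437
Noncentrality parameter: δ = d·√(n/2) = 0.4437 × √(111/2) = 3.3056
Critical value for a two-sided test at α = 0.05: z_{α/2} = 1.960.
Power = Φ(δ − 1.960) + Φ(−δ − 1.960) = Φ(1.346) + Φ(-5.266) = 0.9108 + 0.0000 = 0.9108.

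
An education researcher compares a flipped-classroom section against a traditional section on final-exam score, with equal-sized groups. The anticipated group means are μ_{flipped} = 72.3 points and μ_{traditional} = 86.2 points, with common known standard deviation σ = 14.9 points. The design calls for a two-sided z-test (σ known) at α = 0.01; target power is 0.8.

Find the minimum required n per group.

Standardized effect: d = |μ_{flipped} − μ_{traditional}| / σ = |72.3 − 86.2| / 14.9 = 0.9329
Set Φ(δ − 2.576) = 0.8; then δ − 2.576 = Φ⁻¹(0.8) = 0.842, giving δ = 3.417.
(Ignoring the negligible lower-tail rejection probability gives the usual closed-form inversion.)
δ = d·√(n/2) ⇒ n = 2(δ/d)² = 2 × (3.417 / 0.9329)² = 26.84.
Rounding up, n = 27 per group.

n = 27 per group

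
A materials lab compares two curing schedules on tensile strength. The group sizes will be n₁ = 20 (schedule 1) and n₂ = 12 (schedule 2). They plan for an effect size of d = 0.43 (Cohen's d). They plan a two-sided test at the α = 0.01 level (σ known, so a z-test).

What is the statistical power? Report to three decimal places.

Power ≈ 0.081

Noncentrality parameter: δ = d / √(1/n₁ + 1/n₂) = 0.43 / √(1/20 + 1/12) = 1.1776
Two-sided α = 0.01 → critical value z_{0.005} = 2.576.
Power = Φ(δ − 2.576) + Φ(−δ − 2.576) = Φ(-1.398) + Φ(-3.753) = 0.0810 + 0.0001 = 0.0811.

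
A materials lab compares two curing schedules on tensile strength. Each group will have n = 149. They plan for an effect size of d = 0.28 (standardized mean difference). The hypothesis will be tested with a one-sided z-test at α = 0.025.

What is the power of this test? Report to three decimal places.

Noncentrality parameter: λ = d·√(n/2) = 0.28 × √(149/2) = 2.4168
Critical value for a one-sided test at α = 0.025: z_α = 1.960.
Power = Φ(λ − 1.960) = Φ(0.457) = 0.6761.

Power ≈ 0.676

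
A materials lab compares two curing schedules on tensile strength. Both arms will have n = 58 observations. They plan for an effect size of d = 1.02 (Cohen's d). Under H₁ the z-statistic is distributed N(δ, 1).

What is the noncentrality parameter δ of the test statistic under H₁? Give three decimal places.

δ = d·√(n/2) = 1.02 × √(58/2) = 5.4929

δ ≈ 5.493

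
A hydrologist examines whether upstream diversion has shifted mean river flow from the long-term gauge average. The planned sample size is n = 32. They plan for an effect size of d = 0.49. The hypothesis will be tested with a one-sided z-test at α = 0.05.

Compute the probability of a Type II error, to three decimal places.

β ≈ 0.130

Noncentrality parameter: λ = d·√n = 0.49 × √32 = 2.7719
Critical value for a one-sided test at α = 0.05: z_α = 1.645.
Power = Φ(λ − 1.645) = Φ(1.127) = 0.8701.
Type II error: β = 1 − power = 1 − 0.8701 = 0.1299.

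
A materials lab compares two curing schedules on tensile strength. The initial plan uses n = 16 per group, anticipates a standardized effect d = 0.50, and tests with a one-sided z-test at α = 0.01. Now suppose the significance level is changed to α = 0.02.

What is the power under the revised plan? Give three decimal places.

Power ≈ 0.261

δ = d·√(n/2) = 0.50 × √(16/2) = 1.4142 (unchanged). New critical value: z_{0.02} = 2.054.
Revised power = Φ(δ − 2.054) = Φ(-0.640) = 0.2612.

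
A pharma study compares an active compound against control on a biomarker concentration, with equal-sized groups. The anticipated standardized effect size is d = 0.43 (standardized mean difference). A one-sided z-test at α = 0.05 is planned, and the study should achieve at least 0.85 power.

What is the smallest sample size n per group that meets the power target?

n = 78 per group

Set Φ(δ − 1.645) = 0.85; then δ − 1.645 = Φ⁻¹(0.85) = 1.036, giving δ = 2.681.
δ = d·√(n/2) ⇒ n = 2(δ/d)² = 2 × (2.681 / 0.43)² = 77.76.
Rounding up, n = 78 per group.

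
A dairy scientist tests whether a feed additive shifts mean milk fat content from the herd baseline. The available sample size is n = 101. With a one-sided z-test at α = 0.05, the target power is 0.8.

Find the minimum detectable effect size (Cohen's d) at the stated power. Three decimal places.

Required noncentrality: δ = z_{0.05} + z_{0.20} = 1.645 + 0.842 = 2.486.
δ = d·√n ⇒ d = δ/√n = 2.486/√101 = 0.2474.

d ≈ 0.247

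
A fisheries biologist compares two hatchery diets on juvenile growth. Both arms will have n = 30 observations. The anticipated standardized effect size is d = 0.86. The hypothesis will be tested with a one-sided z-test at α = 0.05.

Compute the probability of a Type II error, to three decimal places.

β ≈ 0.046

Noncentrality parameter: δ = d·√(n/2) = 0.86 × √(30/2) = 3.3308
One-sided α = 0.05 → critical value z_{0.05} = 1.645.
Power = Φ(δ − 1.645) = Φ(1.686) = 0.9541.
Type II error: β = 1 − power = 1 − 0.9541 = 0.0459.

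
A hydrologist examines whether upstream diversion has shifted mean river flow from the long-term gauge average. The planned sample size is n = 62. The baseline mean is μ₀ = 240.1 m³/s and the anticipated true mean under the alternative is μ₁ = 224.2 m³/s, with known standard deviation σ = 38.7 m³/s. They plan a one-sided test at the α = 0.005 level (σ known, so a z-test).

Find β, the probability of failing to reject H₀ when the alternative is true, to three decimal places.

Standardized effect: d = |μ₁ − μ₀| / σ = |224.2 − 240.1| / 38.7 = 0.4109
Noncentrality parameter: λ = d·√n = 0.4109 × √62 = 3.2351
Critical value for a one-sided test at α = 0.005: z_α = 2.576.
Power = Φ(λ − 2.576) = Φ(0.659) = 0.7451.
Type II error: β = 1 − power = 1 − 0.7451 = 0.2549.

β ≈ 0.255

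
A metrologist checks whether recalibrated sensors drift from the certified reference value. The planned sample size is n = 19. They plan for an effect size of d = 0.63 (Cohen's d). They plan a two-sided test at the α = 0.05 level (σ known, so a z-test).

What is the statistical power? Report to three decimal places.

Power ≈ 0.784

Noncentrality parameter: δ = d·√n = 0.63 × √19 = 2.7461
Two-sided α = 0.05 → critical value z_{0.025} = 1.960.
Power = Φ(δ − 1.960) + Φ(−δ − 1.960) = Φ(0.786) + Φ(-4.706) = 0.7841 + 0.0000 = 0.7841.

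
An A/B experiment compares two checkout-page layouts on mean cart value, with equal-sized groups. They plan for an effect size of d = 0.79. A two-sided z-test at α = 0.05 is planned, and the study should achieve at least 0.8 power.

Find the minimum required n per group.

n = 26 per group

Set Φ(δ − 1.960) = 0.8; then δ − 1.960 = Φ⁻¹(0.8) = 0.842, giving δ = 2.802.
(For δ > 0 the lower-tail rejection region contributes negligibly to power, so the one-term inversion is standard.)
δ = d·√(n/2) ⇒ n = 2(δ/d)² = 2 × (2.802 / 0.79)² = 25.15.
Round up to the next whole unit.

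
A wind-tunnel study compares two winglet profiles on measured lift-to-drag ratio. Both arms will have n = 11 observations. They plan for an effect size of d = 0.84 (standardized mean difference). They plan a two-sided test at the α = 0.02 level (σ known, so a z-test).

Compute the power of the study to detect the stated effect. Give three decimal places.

Noncentrality parameter: δ = d·√(n/2) = 0.84 × √(11/2) = 1.9700
Critical value for a two-sided test at α = 0.02: z_{α/2} = 2.326.
Power = Φ(δ − 2.326) + Φ(−δ − 2.326) = Φ(-0.356) + Φ(-4.296) = 0.3608 + 0.0000 = 0.3608.

Power ≈ 0.361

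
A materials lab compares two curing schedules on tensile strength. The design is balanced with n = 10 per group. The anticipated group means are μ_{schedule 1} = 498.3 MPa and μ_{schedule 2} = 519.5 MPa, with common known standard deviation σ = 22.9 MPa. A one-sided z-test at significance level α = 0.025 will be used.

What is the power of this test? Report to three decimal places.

Power ≈ 0.544

Standardized effect: d = |μ_{schedule 1} − μ_{schedule 2}| / σ = |498.3 − 519.5| / 22.9 = 0.9258
Noncentrality parameter: δ = d·√(n/2) = 0.9258 × √(10/2) = 2.0701
One-sided α = 0.025 → critical value z_{0.025} = 1.960.
Power = P(Z > 1.960 − δ) = Φ(0.110) = 0.5438.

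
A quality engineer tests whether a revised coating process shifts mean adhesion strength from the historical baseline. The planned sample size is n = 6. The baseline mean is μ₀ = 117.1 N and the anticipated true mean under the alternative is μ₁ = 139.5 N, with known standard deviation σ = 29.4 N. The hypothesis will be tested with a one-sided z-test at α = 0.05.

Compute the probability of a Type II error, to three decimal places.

Standardized effect: d = |μ₁ − μ₀| / σ = |139.5 − 117.1| / 29.4 = 0.7619
Noncentrality parameter: δ = d·√n = 0.7619 × √6 = 1.8663
Critical value for a one-sided test at α = 0.05: z_α = 1.645.
Power = P(Z > 1.645 − δ) = Φ(0.221) = 0.5876.
Type II error: β = 1 − power = 1 − 0.5876 = 0.4124.

β ≈ 0.412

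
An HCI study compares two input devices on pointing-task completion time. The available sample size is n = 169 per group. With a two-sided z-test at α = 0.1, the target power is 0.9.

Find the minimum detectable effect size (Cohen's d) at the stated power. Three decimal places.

Required noncentrality: δ = z_{0.05} + z_{0.10} = 1.645 + 1.282 = 2.926.
(Lower-tail contribution to power is negligible for δ > 0.)
δ = d·√(n/2) ⇒ d = δ/√(n/2) = 2.926/√(169/2) = 0.3184.

d ≈ 0.318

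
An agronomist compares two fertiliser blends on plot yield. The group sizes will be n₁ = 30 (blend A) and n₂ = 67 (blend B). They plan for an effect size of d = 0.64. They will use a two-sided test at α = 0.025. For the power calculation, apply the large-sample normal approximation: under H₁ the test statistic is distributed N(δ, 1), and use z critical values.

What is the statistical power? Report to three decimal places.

Noncentrality parameter: δ = d / √(1/n₁ + 1/n₂) = 0.64 / √(1/30 + 1/67) = 2.9133
Critical value for a two-sided test at α = 0.025: z_{α/2} = 2.241.
Power = Φ(δ − 2.241) + Φ(−δ − 2.241) = Φ(0.672) + Φ(-5.155) = 0.7492 + 0.0000 = 0.7492.

Power ≈ 0.749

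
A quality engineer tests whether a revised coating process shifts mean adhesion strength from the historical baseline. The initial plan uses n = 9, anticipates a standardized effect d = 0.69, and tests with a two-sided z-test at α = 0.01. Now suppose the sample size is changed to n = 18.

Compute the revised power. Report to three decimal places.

With n = 18: δ = d·√n = 0.69 × √18 = 2.9274. Critical value z_{0.005} = 2.576.
Revised power = Φ(δ − 2.576) + Φ(−δ − 2.576) = Φ(0.352) + Φ(-5.503) = 0.6374 + 0.0000 = 0.6374.

Power ≈ 0.637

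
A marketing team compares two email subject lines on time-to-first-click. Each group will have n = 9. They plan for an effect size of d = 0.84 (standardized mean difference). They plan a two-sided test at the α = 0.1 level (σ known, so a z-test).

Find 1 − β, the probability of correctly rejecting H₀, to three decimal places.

Power ≈ 0.555

Noncentrality parameter: λ = d·√(n/2) = 0.84 × √(9/2) = 1.7819
Two-sided α = 0.1 → critical value z_{0.05} = 1.645.
Power = Φ(λ − 1.645) + Φ(−λ − 1.645) = Φ(0.137) + Φ(-3.427) = 0.5545 + 0.0003 = 0.5548.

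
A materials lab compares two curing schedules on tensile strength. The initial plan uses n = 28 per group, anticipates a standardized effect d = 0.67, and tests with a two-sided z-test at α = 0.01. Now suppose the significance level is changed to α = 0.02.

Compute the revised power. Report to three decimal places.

Power ≈ 0.572

δ = d·√(n/2) = 0.67 × √(28/2) = 2.5069 (unchanged). New critical value: z_{0.01} = 2.326.
Revised power = Φ(δ − 2.326) + Φ(−δ − 2.326) = Φ(0.181) + Φ(-4.833) = 0.5716 + 0.0000 = 0.5716.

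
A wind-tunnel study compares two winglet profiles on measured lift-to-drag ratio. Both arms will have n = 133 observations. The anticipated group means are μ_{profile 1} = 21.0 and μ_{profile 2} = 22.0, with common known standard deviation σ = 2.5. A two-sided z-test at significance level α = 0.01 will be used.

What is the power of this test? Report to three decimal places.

Power ≈ 0.754

Standardized effect: d = |μ_{profile 1} − μ_{profile 2}| / σ = |21.0 − 22.0| / 2.5 = 0.4000
Noncentrality parameter: δ = d·√(n/2) = 0.4000 × √(133/2) = 3.2619
Two-sided α = 0.01 → critical value z_{0.005} = 2.576.
Power = Φ(δ − 2.576) + Φ(−δ − 2.576) = Φ(0.686) + Φ(-5.838) = 0.7537 + 0.0000 = 0.7537.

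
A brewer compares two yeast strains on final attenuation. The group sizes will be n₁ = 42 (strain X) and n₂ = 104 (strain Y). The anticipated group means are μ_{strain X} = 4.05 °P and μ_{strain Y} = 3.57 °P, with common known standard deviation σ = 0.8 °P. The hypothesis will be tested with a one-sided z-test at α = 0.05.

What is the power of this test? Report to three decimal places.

Standardized effect: d = |μ_{strain X} − μ_{strain Y}| / σ = |4.05 − 3.57| / 0.8 = 0.6000
Noncentrality parameter: δ = d / √(1/n₁ + 1/n₂) = 0.6000 / √(1/42 + 1/104) = 3.2818
Critical value for a one-sided test at α = 0.05: z_α = 1.645.
Power = Φ(δ − 1.645) = Φ(1.637) = 0.9492.

Power ≈ 0.949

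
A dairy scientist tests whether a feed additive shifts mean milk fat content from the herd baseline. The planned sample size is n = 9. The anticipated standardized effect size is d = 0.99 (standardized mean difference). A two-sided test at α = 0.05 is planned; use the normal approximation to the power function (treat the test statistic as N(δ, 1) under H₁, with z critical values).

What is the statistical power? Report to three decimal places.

Power ≈ 0.844

Noncentrality parameter: δ = d·√n = 0.99 × √9 = 2.9700
Two-sided α = 0.05 → critical value z_{0.025} = 1.960.
Power = Φ(δ − 1.960) + Φ(−δ − 1.960) = Φ(1.010) + Φ(-4.930) = 0.8438 + 0.0000 = 0.8438.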